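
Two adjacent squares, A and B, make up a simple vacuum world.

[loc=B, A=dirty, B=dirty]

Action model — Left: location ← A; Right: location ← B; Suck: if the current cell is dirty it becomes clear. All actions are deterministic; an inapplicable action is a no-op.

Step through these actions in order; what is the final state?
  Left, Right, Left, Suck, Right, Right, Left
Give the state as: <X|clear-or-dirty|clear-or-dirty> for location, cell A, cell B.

[1] after Left: <A|dirty|dirty>
[2] after Right: <B|dirty|dirty>
[3] after Left: <A|dirty|dirty>
[4] after Suck: <A|clear|dirty>
[5] after Right: <B|clear|dirty>
[6] after Right: <B|clear|dirty>
[7] after Left: <A|clear|dirty>

<A|clear|dirty>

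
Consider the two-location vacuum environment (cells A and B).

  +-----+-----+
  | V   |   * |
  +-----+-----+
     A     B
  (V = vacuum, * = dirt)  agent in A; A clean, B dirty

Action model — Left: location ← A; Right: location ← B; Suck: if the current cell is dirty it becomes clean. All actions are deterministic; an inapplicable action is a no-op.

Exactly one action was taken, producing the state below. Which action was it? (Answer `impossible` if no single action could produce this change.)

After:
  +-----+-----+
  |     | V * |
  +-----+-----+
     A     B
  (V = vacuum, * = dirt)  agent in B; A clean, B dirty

Right

try  Left: (A; A:clean, B:dirty)
try Right: (B; A:clean, B:dirty)  ← match
try  Suck: (A; A:clean, B:dirty)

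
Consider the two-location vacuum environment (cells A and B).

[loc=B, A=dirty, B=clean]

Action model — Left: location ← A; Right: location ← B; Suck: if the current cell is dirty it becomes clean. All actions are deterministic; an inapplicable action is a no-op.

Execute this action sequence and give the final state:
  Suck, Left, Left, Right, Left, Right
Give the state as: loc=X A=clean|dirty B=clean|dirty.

step 1/6 (Suck): loc=B A=dirty B=clean
step 2/6 (Left): loc=A A=dirty B=clean
step 3/6 (Left): loc=A A=dirty B=clean
step 4/6 (Right): loc=B A=dirty B=clean
step 5/6 (Left): loc=A A=dirty B=clean
step 6/6 (Right): loc=B A=dirty B=clean

loc=B A=dirty B=clean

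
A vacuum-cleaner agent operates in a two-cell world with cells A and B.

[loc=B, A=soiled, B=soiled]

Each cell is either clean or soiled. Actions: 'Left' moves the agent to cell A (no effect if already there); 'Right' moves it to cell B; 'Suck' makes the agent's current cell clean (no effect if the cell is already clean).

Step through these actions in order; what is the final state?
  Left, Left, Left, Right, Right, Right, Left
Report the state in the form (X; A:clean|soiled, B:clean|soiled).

1) do Left; now (A; A:soiled, B:soiled)
2) do Left; now (A; A:soiled, B:soiled)
3) do Left; now (A; A:soiled, B:soiled)
4) do Right; now (B; A:soiled, B:soiled)
5) do Right; now (B; A:soiled, B:soiled)
6) do Right; now (B; A:soiled, B:soiled)
7) do Left; now (A; A:soiled, B:soiled)

(A; A:soiled, B:soiled)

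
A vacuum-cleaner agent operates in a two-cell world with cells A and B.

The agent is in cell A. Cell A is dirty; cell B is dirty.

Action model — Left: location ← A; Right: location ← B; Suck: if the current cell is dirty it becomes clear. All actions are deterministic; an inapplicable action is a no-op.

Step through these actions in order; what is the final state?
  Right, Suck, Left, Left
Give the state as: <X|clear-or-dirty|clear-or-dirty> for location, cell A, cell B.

<A|dirty|clear>

[1] after Right: <B|dirty|dirty>
[2] after Suck: <B|dirty|clear>
[3] after Left: <A|dirty|clear>
[4] after Left: <A|dirty|clear>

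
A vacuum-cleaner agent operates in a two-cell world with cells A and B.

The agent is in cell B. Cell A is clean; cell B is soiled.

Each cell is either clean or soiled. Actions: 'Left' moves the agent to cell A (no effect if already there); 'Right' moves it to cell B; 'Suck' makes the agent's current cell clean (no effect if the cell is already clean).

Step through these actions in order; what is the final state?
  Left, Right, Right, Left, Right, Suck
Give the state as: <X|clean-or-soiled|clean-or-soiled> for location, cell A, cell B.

step 1/6 (Left): <A|clean|soiled>
step 2/6 (Right): <B|clean|soiled>
step 3/6 (Right): <B|clean|soiled>
step 4/6 (Left): <A|clean|soiled>
step 5/6 (Right): <B|clean|soiled>
step 6/6 (Suck): <B|clean|clean>

<B|clean|clean>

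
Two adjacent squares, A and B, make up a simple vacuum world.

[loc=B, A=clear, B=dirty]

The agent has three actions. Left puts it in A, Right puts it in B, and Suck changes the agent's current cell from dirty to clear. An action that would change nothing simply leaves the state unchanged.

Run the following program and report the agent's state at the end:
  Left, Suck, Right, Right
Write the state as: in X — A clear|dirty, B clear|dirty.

1. Left → in A — A clear, B dirty
2. Suck → in A — A clear, B dirty
3. Right → in B — A clear, B dirty
4. Right → in B — A clear, B dirty

in B — A clear, B dirty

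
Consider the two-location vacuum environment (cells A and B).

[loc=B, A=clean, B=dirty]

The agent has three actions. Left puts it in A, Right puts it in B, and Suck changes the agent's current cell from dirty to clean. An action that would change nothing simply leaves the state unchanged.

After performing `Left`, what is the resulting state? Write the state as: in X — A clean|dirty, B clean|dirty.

in A — A clean, B dirty

start: in B — A clean, B dirty
[1] after Left: in A — A clean, B dirty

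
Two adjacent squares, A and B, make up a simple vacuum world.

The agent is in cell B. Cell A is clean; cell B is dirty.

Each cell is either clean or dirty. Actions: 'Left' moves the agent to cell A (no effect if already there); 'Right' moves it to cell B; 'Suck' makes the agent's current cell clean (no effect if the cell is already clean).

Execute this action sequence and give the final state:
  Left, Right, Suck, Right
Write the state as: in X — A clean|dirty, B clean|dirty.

in B — A clean, B clean

step 1/4 (Left): in A — A clean, B dirty
step 2/4 (Right): in B — A clean, B dirty
step 3/4 (Suck): in B — A clean, B clean
step 4/4 (Right): in B — A clean, B clean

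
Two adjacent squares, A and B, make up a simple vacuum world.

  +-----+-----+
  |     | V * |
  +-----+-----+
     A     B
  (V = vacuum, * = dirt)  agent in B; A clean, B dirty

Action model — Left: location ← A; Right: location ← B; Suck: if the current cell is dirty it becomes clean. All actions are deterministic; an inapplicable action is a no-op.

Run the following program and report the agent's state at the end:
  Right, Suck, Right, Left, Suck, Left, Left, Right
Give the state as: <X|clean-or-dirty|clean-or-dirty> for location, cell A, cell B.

<B|clean|clean>

Right (#1): <B|clean|dirty>
Suck (#2): <B|clean|clean>
Right (#3): <B|clean|clean>
Left (#4): <A|clean|clean>
Suck (#5): <A|clean|clean>
Left (#6): <A|clean|clean>
Left (#7): <A|clean|clean>
Right (#8): <B|clean|clean>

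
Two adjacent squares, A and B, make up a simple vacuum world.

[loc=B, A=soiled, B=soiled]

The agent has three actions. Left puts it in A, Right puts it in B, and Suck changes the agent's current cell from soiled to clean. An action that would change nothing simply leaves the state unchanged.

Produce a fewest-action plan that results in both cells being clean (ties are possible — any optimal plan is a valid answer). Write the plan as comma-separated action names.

Suck, Left, Suck

Suck (#1): <B|soiled|clean>
Left (#2): <A|soiled|clean>
Suck (#3): <A|clean|clean>
min 3: Suck B + move + Suck A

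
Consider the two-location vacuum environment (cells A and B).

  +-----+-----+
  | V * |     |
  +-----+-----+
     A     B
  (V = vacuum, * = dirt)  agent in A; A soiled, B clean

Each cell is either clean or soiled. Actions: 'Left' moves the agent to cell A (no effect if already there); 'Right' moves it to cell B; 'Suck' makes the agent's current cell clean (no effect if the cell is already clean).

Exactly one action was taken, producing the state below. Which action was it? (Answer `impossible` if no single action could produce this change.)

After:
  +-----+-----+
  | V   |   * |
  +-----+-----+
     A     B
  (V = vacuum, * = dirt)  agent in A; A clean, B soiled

try  Left: <A|soiled|clean>
try Right: <B|soiled|clean>
try  Suck: <A|clean|clean>
no single action produces the after-state

impossible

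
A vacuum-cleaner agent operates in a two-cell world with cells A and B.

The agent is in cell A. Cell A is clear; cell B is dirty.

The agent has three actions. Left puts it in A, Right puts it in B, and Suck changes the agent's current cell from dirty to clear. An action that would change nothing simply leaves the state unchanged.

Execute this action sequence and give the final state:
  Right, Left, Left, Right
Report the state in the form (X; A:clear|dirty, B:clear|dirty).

(B; A:clear, B:dirty)

[1] after Right: (B; A:clear, B:dirty)
[2] after Left: (A; A:clear, B:dirty)
[3] after Left: (A; A:clear, B:dirty)
[4] after Right: (B; A:clear, B:dirty)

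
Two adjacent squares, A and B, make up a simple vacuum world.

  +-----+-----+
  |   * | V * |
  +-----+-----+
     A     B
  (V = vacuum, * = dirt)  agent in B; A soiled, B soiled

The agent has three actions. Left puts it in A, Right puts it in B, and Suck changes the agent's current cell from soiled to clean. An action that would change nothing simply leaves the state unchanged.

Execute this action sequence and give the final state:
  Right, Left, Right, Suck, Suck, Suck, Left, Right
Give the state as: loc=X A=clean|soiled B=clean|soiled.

1) do Right; now loc=B A=soiled B=soiled
2) do Left; now loc=A A=soiled B=soiled
3) do Right; now loc=B A=soiled B=soiled
4) do Suck; now loc=B A=soiled B=clean
5) do Suck; now loc=B A=soiled B=clean
6) do Suck; now loc=B A=soiled B=clean
7) do Left; now loc=A A=soiled B=clean
8) do Right; now loc=B A=soiled B=clean

loc=B A=soiled B=clean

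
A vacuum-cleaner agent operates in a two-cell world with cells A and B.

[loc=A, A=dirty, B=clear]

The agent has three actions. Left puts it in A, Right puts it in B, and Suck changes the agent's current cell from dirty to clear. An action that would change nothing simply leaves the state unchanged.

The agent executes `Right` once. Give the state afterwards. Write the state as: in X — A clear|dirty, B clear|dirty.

start: in A — A dirty, B clear
step 1/1 (Right): in B — A dirty, B clear

in B — A dirty, B clear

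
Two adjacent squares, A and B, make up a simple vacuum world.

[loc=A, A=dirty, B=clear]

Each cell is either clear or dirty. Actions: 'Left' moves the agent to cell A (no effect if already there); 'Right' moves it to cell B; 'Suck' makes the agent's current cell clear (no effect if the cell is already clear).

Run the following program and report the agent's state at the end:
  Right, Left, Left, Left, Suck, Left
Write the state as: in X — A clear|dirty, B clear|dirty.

in A — A clear, B clear

1. Right → in B — A dirty, B clear
2. Left → in A — A dirty, B clear
3. Left → in A — A dirty, B clear
4. Left → in A — A dirty, B clear
5. Suck → in A — A clear, B clear
6. Left → in A — A clear, B clear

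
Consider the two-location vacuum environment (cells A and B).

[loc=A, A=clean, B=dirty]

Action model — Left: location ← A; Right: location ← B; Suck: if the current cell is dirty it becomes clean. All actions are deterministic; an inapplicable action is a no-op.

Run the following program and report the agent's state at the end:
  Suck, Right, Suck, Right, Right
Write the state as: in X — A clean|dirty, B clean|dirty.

t=1 Suck ⇒ in A — A clean, B dirty
t=2 Right ⇒ in B — A clean, B dirty
t=3 Suck ⇒ in B — A clean, B clean
t=4 Right ⇒ in B — A clean, B clean
t=5 Right ⇒ in B — A clean, B clean

in B — A clean, B clean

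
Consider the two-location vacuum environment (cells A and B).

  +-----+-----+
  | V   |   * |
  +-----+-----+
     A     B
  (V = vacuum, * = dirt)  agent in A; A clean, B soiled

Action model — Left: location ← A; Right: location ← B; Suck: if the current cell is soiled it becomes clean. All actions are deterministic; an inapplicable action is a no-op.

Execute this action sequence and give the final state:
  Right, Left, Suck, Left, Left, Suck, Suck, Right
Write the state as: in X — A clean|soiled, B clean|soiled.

in B — A clean, B soiled

[1] after Right: in B — A clean, B soiled
[2] after Left: in A — A clean, B soiled
[3] after Suck: in A — A clean, B soiled
[4] after Left: in A — A clean, B soiled
[5] after Left: in A — A clean, B soiled
[6] after Suck: in A — A clean, B soiled
[7] after Suck: in A — A clean, B soiled
[8] after Right: in B — A clean, B soiled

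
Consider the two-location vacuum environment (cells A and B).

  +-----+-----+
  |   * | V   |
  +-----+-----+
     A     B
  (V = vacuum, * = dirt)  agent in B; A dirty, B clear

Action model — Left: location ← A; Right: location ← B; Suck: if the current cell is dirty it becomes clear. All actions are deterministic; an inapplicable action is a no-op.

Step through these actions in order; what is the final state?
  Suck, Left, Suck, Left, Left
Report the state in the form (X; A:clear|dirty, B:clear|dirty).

(A; A:clear, B:clear)

1. Suck → (B; A:dirty, B:clear)
2. Left → (A; A:dirty, B:clear)
3. Suck → (A; A:clear, B:clear)
4. Left → (A; A:clear, B:clear)
5. Left → (A; A:clear, B:clear)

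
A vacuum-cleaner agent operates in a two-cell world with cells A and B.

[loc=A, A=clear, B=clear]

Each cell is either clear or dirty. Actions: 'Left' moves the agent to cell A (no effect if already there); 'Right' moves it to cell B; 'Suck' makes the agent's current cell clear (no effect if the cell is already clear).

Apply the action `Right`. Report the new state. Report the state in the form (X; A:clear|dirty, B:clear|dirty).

start: (A; A:clear, B:clear)
[1] after Right: (B; A:clear, B:clear)

(B; A:clear, B:clear)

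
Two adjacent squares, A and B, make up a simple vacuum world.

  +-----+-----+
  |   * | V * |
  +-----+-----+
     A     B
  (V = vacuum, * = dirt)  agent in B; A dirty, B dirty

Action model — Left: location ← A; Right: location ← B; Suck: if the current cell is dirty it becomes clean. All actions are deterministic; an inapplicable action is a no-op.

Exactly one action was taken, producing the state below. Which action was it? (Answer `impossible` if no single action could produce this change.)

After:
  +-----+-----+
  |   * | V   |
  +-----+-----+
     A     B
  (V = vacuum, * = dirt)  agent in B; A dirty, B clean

try  Left: in A — A dirty, B dirty
try Right: in B — A dirty, B dirty
try  Suck: in B — A dirty, B clean  ← match

Suck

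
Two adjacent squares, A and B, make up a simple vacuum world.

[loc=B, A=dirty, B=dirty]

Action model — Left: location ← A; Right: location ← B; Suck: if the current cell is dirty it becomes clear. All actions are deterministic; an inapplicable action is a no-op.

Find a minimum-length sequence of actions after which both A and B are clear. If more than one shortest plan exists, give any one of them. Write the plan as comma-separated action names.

1. Suck → in B — A dirty, B clear
2. Left → in A — A dirty, B clear
3. Suck → in A — A clear, B clear
min 3: Suck B + move + Suck A

Suck, Left, Suck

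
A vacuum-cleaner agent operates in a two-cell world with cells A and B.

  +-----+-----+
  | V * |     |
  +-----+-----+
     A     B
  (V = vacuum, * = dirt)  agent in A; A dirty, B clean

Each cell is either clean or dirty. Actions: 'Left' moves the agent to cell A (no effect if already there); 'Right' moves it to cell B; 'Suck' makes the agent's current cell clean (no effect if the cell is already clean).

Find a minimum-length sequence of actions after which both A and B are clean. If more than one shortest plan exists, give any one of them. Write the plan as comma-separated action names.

[1] after Suck: (A; A:clean, B:clean)
min 1: A is dirty, one Suck

Suck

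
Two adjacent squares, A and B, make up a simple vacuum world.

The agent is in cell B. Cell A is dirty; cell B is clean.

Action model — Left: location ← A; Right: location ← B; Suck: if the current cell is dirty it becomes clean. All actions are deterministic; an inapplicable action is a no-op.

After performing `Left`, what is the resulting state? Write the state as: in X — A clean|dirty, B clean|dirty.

in A — A dirty, B clean

start: in B — A dirty, B clean
t=1 Left ⇒ in A — A dirty, B clean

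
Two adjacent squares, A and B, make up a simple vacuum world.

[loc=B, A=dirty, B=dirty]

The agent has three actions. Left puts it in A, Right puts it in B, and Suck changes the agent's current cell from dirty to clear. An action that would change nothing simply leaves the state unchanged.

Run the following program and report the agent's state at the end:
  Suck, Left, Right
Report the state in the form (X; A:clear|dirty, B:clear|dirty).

(B; A:dirty, B:clear)

1. Suck → (B; A:dirty, B:clear)
2. Left → (A; A:dirty, B:clear)
3. Right → (B; A:dirty, B:clear)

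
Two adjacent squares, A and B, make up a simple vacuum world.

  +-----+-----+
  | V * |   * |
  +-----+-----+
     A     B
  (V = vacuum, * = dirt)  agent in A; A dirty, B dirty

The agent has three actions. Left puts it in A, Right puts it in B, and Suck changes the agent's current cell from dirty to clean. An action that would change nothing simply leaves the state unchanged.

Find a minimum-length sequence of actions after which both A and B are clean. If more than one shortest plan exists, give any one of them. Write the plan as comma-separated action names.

t=1 Suck ⇒ in A — A clean, B dirty
t=2 Right ⇒ in B — A clean, B dirty
t=3 Suck ⇒ in B — A clean, B clean
min 3: Suck A + move + Suck B

Suck, Right, Suck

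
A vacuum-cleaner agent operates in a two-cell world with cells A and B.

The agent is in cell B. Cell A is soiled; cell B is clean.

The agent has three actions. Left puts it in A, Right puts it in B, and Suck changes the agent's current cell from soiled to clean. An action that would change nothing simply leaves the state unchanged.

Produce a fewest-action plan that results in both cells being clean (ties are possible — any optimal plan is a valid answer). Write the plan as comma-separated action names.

Left, Suck

1. Left → in A — A soiled, B clean
2. Suck → in A — A clean, B clean
min 2: go A then Suck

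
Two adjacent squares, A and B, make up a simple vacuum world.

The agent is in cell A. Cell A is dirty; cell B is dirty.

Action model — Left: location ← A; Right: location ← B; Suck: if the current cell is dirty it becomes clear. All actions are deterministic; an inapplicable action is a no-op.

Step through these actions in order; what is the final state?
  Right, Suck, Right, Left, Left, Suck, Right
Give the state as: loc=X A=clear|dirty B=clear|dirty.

1) do Right; now loc=B A=dirty B=dirty
2) do Suck; now loc=B A=dirty B=clear
3) do Right; now loc=B A=dirty B=clear
4) do Left; now loc=A A=dirty B=clear
5) do Left; now loc=A A=dirty B=clear
6) do Suck; now loc=A A=clear B=clear
7) do Right; now loc=B A=clear B=clear

loc=B A=clear B=clear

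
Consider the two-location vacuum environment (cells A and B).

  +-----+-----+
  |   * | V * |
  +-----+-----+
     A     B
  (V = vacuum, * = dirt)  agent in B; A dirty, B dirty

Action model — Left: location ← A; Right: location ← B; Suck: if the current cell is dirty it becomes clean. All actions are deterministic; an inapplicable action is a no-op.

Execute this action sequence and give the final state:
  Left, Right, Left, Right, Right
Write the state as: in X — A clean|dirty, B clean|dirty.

in B — A dirty, B dirty

[1] after Left: in A — A dirty, B dirty
[2] after Right: in B — A dirty, B dirty
[3] after Left: in A — A dirty, B dirty
[4] after Right: in B — A dirty, B dirty
[5] after Right: in B — A dirty, B dirty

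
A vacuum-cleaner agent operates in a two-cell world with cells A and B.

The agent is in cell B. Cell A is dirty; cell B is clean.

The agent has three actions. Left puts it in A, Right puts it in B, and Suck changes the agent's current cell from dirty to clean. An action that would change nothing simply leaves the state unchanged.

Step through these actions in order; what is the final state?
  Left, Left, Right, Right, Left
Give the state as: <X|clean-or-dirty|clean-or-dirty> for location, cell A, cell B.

Left (#1): <A|dirty|clean>
Left (#2): <A|dirty|clean>
Right (#3): <B|dirty|clean>
Right (#4): <B|dirty|clean>
Left (#5): <A|dirty|clean>

<A|dirty|clean>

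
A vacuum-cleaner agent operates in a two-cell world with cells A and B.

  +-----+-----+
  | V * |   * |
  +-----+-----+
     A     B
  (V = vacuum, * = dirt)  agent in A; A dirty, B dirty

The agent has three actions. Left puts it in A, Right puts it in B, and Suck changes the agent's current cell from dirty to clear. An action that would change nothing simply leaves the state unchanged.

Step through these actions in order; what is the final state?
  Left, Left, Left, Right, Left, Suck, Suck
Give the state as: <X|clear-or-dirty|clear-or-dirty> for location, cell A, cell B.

t=1 Left ⇒ <A|dirty|dirty>
t=2 Left ⇒ <A|dirty|dirty>
t=3 Left ⇒ <A|dirty|dirty>
t=4 Right ⇒ <B|dirty|dirty>
t=5 Left ⇒ <A|dirty|dirty>
t=6 Suck ⇒ <A|clear|dirty>
t=7 Suck ⇒ <A|clear|dirty>

<A|clear|dirty>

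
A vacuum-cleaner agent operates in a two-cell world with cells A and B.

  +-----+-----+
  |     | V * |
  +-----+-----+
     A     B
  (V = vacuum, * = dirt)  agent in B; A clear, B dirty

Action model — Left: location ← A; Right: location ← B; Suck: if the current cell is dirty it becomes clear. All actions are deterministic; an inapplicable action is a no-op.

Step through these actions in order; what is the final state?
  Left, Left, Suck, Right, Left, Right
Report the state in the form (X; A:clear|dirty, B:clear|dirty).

(B; A:clear, B:dirty)

step 1/6 (Left): (A; A:clear, B:dirty)
step 2/6 (Left): (A; A:clear, B:dirty)
step 3/6 (Suck): (A; A:clear, B:dirty)
step 4/6 (Right): (B; A:clear, B:dirty)
step 5/6 (Left): (A; A:clear, B:dirty)
step 6/6 (Right): (B; A:clear, B:dirty)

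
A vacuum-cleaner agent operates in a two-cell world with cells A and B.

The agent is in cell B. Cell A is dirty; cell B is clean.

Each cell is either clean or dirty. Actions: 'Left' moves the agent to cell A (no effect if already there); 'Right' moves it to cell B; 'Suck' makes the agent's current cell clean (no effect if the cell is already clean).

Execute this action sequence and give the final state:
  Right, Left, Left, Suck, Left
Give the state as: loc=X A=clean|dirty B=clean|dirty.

loc=A A=clean B=clean

[1] after Right: loc=B A=dirty B=clean
[2] after Left: loc=A A=dirty B=clean
[3] after Left: loc=A A=dirty B=clean
[4] after Suck: loc=A A=clean B=clean
[5] after Left: loc=A A=clean B=clean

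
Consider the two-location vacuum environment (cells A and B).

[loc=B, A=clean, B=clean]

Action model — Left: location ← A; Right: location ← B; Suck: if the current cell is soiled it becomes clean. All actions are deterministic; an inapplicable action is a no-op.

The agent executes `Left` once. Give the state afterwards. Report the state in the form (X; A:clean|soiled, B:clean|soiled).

start: (B; A:clean, B:clean)
1) do Left; now (A; A:clean, B:clean)

(A; A:clean, B:clean)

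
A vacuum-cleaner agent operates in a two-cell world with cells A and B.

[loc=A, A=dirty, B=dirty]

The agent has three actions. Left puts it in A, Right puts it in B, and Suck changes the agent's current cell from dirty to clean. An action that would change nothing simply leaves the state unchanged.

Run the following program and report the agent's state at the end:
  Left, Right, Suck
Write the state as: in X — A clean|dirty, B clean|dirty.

in B — A dirty, B clean

t=1 Left ⇒ in A — A dirty, B dirty
t=2 Right ⇒ in B — A dirty, B dirty
t=3 Suck ⇒ in B — A dirty, B clean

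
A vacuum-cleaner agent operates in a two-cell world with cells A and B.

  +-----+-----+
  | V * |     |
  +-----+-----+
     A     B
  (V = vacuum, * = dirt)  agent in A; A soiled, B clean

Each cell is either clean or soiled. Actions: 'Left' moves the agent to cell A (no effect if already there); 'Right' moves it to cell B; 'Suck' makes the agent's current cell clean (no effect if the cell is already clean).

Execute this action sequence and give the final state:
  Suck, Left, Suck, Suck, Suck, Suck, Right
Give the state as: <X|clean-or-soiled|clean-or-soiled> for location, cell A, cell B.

step 1/7 (Suck): <A|clean|clean>
step 2/7 (Left): <A|clean|clean>
step 3/7 (Suck): <A|clean|clean>
step 4/7 (Suck): <A|clean|clean>
step 5/7 (Suck): <A|clean|clean>
step 6/7 (Suck): <A|clean|clean>
step 7/7 (Right): <B|clean|clean>

<B|clean|clean>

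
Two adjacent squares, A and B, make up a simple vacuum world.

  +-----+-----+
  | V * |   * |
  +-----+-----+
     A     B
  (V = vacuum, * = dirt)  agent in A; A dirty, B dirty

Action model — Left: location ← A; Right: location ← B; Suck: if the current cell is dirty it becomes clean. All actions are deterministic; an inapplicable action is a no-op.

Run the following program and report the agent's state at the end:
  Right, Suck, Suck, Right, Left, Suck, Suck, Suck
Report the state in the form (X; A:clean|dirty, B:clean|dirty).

step 1/8 (Right): (B; A:dirty, B:dirty)
step 2/8 (Suck): (B; A:dirty, B:clean)
step 3/8 (Suck): (B; A:dirty, B:clean)
step 4/8 (Right): (B; A:dirty, B:clean)
step 5/8 (Left): (A; A:dirty, B:clean)
step 6/8 (Suck): (A; A:clean, B:clean)
step 7/8 (Suck): (A; A:clean, B:clean)
step 8/8 (Suck): (A; A:clean, B:clean)

(A; A:clean, B:clean)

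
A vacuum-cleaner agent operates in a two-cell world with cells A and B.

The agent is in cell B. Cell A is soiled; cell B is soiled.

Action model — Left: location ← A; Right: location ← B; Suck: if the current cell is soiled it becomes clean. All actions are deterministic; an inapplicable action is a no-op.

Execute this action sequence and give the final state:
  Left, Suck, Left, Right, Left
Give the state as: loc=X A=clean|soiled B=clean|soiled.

loc=A A=clean B=soiled

Left (#1): loc=A A=soiled B=soiled
Suck (#2): loc=A A=clean B=soiled
Left (#3): loc=A A=clean B=soiled
Right (#4): loc=B A=clean B=soiled
Left (#5): loc=A A=clean B=soiled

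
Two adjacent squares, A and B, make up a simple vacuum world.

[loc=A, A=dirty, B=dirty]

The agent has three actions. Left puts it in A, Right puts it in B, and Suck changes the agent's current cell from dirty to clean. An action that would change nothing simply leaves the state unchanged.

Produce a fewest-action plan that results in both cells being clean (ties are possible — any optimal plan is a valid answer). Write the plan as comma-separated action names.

t=1 Suck ⇒ in A — A clean, B dirty
t=2 Right ⇒ in B — A clean, B dirty
t=3 Suck ⇒ in B — A clean, B clean
min 3: Suck A + move + Suck B

Suck, Right, Suck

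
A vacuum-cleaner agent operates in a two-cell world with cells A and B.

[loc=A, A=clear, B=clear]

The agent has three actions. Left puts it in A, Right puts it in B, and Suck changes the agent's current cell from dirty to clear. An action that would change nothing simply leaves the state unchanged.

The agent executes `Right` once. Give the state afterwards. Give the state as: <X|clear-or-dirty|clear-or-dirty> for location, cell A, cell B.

<B|clear|clear>

start: <A|clear|clear>
1) do Right; now <B|clear|clear>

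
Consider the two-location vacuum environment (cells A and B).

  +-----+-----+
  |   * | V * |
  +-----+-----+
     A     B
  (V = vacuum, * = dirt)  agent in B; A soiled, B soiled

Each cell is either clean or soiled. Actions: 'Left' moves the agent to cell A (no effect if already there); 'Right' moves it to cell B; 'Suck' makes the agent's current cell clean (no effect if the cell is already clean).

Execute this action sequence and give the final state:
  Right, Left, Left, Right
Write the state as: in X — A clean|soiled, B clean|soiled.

1. Right → in B — A soiled, B soiled
2. Left → in A — A soiled, B soiled
3. Left → in A — A soiled, B soiled
4. Right → in B — A soiled, B soiled

in B — A soiled, B soiled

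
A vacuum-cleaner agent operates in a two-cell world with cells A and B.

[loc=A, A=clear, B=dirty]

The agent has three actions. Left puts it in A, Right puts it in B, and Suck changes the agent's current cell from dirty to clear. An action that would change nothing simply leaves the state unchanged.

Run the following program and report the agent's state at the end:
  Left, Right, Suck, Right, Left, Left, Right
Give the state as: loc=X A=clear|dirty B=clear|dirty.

Left (#1): loc=A A=clear B=dirty
Right (#2): loc=B A=clear B=dirty
Suck (#3): loc=B A=clear B=clear
Right (#4): loc=B A=clear B=clear
Left (#5): loc=A A=clear B=clear
Left (#6): loc=A A=clear B=clear
Right (#7): loc=B A=clear B=clear

loc=B A=clear B=clear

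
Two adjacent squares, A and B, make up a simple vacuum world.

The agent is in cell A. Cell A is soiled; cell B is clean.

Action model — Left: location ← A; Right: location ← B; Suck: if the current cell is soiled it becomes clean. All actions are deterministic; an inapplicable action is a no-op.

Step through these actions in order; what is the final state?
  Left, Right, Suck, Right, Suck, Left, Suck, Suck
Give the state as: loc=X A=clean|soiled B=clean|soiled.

1. Left → loc=A A=soiled B=clean
2. Right → loc=B A=soiled B=clean
3. Suck → loc=B A=soiled B=clean
4. Right → loc=B A=soiled B=clean
5. Suck → loc=B A=soiled B=clean
6. Left → loc=A A=soiled B=clean
7. Suck → loc=A A=clean B=clean
8. Suck → loc=A A=clean B=clean

loc=A A=clean B=clean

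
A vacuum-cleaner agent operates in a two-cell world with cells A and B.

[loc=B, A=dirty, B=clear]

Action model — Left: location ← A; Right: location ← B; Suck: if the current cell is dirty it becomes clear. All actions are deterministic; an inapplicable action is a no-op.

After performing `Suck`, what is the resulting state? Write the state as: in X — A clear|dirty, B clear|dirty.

start: in B — A dirty, B clear
1. Suck → in B — A dirty, B clear

in B — A dirty, B clear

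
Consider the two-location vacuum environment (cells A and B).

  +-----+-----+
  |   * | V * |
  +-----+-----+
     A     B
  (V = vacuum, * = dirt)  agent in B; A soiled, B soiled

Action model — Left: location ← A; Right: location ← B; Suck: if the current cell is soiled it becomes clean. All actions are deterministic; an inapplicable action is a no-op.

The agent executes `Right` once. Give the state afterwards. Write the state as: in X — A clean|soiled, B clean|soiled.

start: in B — A soiled, B soiled
[1] after Right: in B — A soiled, B soiled

in B — A soiled, B soiled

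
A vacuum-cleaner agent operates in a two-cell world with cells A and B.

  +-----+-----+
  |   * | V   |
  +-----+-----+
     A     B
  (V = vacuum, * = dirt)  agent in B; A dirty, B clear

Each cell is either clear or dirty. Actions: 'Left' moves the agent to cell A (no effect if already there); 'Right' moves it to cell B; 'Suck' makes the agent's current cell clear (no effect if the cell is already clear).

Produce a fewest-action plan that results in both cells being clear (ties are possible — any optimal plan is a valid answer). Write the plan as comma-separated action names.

Left, Suck

step 1/2 (Left): (A; A:dirty, B:clear)
step 2/2 (Suck): (A; A:clear, B:clear)
min 2: go A then Suck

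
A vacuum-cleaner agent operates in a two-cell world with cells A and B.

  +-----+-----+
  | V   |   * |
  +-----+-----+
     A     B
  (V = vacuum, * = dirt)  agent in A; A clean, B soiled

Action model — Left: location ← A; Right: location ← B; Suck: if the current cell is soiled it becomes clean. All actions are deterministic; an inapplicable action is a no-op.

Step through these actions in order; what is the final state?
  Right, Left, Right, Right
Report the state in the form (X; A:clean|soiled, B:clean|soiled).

Right (#1): (B; A:clean, B:soiled)
Left (#2): (A; A:clean, B:soiled)
Right (#3): (B; A:clean, B:soiled)
Right (#4): (B; A:clean, B:soiled)

(B; A:clean, B:soiled)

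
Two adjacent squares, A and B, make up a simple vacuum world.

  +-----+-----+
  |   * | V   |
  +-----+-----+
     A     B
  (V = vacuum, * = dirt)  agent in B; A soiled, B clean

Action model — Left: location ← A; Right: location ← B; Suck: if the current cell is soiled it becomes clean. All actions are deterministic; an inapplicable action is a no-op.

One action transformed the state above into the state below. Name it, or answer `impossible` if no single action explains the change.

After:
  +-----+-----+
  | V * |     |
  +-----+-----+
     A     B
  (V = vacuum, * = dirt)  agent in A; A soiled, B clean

try  Left: loc=A A=soiled B=clean  ← match
try Right: loc=B A=soiled B=clean
try  Suck: loc=B A=soiled B=clean

Left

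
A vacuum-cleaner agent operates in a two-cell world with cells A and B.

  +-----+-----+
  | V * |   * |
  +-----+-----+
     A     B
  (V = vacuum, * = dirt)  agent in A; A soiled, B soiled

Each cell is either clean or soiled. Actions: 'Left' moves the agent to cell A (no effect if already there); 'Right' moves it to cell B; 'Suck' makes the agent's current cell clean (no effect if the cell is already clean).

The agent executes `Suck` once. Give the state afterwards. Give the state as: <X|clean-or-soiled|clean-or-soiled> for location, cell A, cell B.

<A|clean|soiled>

start: <A|soiled|soiled>
[1] after Suck: <A|clean|soiled>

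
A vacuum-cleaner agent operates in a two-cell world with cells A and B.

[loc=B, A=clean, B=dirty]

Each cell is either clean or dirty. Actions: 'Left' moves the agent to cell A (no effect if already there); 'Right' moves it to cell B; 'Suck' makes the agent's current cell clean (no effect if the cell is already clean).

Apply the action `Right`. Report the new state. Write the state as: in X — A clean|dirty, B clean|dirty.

in B — A clean, B dirty

start: in B — A clean, B dirty
[1] after Right: in B — A clean, B dirty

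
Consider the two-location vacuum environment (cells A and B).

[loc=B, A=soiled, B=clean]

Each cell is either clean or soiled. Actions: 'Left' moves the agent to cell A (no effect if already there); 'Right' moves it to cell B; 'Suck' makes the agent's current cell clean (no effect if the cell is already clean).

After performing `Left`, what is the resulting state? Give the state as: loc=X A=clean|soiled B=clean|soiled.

loc=A A=soiled B=clean

start: loc=B A=soiled B=clean
1. Left → loc=A A=soiled B=clean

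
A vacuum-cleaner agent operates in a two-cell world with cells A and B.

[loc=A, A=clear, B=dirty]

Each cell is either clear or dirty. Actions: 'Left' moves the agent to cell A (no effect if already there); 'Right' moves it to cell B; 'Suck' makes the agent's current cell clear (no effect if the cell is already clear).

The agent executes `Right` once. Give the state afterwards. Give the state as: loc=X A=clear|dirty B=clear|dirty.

start: loc=A A=clear B=dirty
1) do Right; now loc=B A=clear B=dirty

loc=B A=clear B=dirty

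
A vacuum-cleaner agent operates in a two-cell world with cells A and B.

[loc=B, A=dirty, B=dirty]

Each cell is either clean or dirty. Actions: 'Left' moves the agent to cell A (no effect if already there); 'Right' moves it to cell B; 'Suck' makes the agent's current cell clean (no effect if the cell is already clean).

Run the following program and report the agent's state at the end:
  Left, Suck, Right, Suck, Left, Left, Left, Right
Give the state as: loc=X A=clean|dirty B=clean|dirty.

loc=B A=clean B=clean

step 1/8 (Left): loc=A A=dirty B=dirty
step 2/8 (Suck): loc=A A=clean B=dirty
step 3/8 (Right): loc=B A=clean B=dirty
step 4/8 (Suck): loc=B A=clean B=clean
step 5/8 (Left): loc=A A=clean B=clean
step 6/8 (Left): loc=A A=clean B=clean
step 7/8 (Left): loc=A A=clean B=clean
step 8/8 (Right): loc=B A=clean B=clean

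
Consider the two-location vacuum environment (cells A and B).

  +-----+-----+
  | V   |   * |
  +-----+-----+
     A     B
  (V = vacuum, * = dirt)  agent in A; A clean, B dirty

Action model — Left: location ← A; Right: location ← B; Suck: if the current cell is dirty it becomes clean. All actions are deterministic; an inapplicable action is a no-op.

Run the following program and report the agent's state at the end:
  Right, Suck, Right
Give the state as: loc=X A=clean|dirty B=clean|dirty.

loc=B A=clean B=clean

step 1/3 (Right): loc=B A=clean B=dirty
step 2/3 (Suck): loc=B A=clean B=clean
step 3/3 (Right): loc=B A=clean B=clean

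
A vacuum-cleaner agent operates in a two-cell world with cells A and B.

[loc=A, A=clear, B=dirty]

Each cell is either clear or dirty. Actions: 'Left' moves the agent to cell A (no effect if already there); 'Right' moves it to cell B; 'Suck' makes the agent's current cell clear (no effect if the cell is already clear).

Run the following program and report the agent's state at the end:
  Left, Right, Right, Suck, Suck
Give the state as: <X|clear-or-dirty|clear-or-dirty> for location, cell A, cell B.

1) do Left; now <A|clear|dirty>
2) do Right; now <B|clear|dirty>
3) do Right; now <B|clear|dirty>
4) do Suck; now <B|clear|clear>
5) do Suck; now <B|clear|clear>

<B|clear|clear>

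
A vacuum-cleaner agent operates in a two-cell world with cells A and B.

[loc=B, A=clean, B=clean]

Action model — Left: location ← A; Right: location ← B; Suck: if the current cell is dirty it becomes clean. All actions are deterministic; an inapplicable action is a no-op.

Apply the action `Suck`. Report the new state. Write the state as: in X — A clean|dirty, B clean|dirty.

start: in B — A clean, B clean
1) do Suck; now in B — A clean, B clean

in B — A clean, B clean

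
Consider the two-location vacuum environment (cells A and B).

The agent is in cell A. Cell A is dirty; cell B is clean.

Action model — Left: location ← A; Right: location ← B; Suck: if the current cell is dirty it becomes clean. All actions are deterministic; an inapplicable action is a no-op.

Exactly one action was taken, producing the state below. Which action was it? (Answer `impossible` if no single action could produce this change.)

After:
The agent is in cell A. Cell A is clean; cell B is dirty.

impossible

try  Left: (A; A:dirty, B:clean)
try Right: (B; A:dirty, B:clean)
try  Suck: (A; A:clean, B:clean)
no single action produces the after-state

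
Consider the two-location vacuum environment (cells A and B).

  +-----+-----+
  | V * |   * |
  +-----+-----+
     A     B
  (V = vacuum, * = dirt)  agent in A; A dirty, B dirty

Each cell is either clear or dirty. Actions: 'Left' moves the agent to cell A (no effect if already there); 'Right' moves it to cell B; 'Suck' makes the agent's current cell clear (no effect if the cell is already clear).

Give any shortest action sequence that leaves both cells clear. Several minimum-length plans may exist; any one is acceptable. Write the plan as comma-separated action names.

t=1 Suck ⇒ in A — A clear, B dirty
t=2 Right ⇒ in B — A clear, B dirty
t=3 Suck ⇒ in B — A clear, B clear
min 3: Suck A + move + Suck B

Suck, Right, Suck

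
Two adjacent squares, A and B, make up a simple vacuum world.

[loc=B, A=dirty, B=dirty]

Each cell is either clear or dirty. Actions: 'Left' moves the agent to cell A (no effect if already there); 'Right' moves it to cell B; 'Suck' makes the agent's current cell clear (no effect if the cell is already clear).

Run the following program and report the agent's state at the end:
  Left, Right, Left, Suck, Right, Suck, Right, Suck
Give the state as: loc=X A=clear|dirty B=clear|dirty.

loc=B A=clear B=clear

1. Left → loc=A A=dirty B=dirty
2. Right → loc=B A=dirty B=dirty
3. Left → loc=A A=dirty B=dirty
4. Suck → loc=A A=clear B=dirty
5. Right → loc=B A=clear B=dirty
6. Suck → loc=B A=clear B=clear
7. Right → loc=B A=clear B=clear
8. Suck → loc=B A=clear B=clear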